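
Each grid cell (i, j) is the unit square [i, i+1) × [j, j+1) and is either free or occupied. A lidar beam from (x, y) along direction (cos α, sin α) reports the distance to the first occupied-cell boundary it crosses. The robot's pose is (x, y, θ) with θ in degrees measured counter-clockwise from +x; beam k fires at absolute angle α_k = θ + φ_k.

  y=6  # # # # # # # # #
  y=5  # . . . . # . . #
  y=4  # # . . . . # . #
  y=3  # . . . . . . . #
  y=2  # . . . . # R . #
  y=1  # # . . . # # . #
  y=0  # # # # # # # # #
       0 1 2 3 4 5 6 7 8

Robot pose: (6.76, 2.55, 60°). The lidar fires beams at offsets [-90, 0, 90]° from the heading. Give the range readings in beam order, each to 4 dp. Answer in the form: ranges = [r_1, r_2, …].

ranges = [1.4318, 2.4800, 0.8776]

beam 1: φ=-90°, α=330°
  cosα=0.8660 sinα=-0.5000 | (6,2) | tMaxX 0.2771 tMaxY 1.1000 | tΔX 1.1547 tΔY 2.0000
    t=0.2771 [x] (7,2)
    t=1.1000 [y] (7,1)
    t=1.4318 [x] (8,1) — stop
  → r_1 = 1.4318
beam 2: φ=0°, α=60°
  cosα=0.5000 sinα=0.8660 | (6,2) | tMaxX 0.4800 tMaxY 0.5196 | tΔX 2.0000 tΔY 1.1547
    t=0.4800 [x] (7,2)
    t=0.5196 [y] (7,3)
    t=1.6743 [y] (7,4)
    t=2.4800 [x] (8,4) — stop
  → r_2 = 2.4800
beam 3: φ=90°, α=150°
  cosα=-0.8660 sinα=0.5000 | (6,2) | tMaxX 0.8776 tMaxY 0.9000 | tΔX 1.1547 tΔY 2.0000
    t=0.8776 [x] (5,2) — stop
  → r_3 = 0.8776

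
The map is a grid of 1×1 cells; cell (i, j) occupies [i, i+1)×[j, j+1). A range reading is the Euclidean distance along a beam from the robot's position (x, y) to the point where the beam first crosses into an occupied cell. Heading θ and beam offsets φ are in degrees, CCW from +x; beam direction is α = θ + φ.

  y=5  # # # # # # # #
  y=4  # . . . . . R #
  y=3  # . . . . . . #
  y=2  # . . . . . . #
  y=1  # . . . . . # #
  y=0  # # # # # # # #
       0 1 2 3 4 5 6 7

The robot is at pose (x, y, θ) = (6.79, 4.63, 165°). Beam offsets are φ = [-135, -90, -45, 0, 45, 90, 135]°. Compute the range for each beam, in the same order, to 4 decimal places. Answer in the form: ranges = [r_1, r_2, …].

beam 1: φ=-135°, α=30°
  cosα=0.8660 sinα=0.5000 | (6,4) | tMaxX 0.2425 tMaxY 0.7400 | tΔX 1.1547 tΔY 2.0000
    t=0.2425 [x] (7,4) — stop
  → r_1 = 0.2425
beam 2: φ=-90°, α=75°
  cosα=0.2588 sinα=0.9659 | (6,4) | tMaxX 0.8114 tMaxY 0.3831 | tΔX 3.8637 tΔY 1.0353
    t=0.3831 [y] (6,5) — stop
  → r_2 = 0.3831
beam 3: φ=-45°, α=120°
  cosα=-0.5000 sinα=0.8660 | (6,4) | tMaxX 1.5800 tMaxY 0.4272 | tΔX 2.0000 tΔY 1.1547
    t=0.4272 [y] (6,5) — stop
  → r_3 = 0.4272
beam 4: φ=0°, α=165°
  cosα=-0.9659 sinα=0.2588 | (6,4) | tMaxX 0.8179 tMaxY 1.4296 | tΔX 1.0353 tΔY 3.8637
    t=0.8179 [x] (5,4)
    t=1.4296 [y] (5,5) — stop
  → r_4 = 1.4296
beam 5: φ=45°, α=210°
  cosα=-0.8660 sinα=-0.5000 | (6,4) | tMaxX 0.9122 tMaxY 1.2600 | tΔX 1.1547 tΔY 2.0000
    t=0.9122 [x] (5,4)
    t=1.2600 [y] (5,3)
    t=2.0669 [x] (4,3)
    t=3.2216 [x] (3,3)
    t=3.2600 [y] (3,2)
    t=4.3763 [x] (2,2)
    t=5.2600 [y] (2,1)
    t=5.5310 [x] (1,1)
    t=6.6857 [x] (0,1) — stop
  → r_5 = 6.6857
beam 6: φ=90°, α=255°
  cosα=-0.2588 sinα=-0.9659 | (6,4) | tMaxX 3.0523 tMaxY 0.6522 | tΔX 3.8637 tΔY 1.0353
    t=0.6522 [y] (6,3)
    t=1.6875 [y] (6,2)
    t=2.7228 [y] (6,1) — stop
  → r_6 = 2.7228
beam 7: φ=135°, α=300°
  cosα=0.5000 sinα=-0.8660 | (6,4) | tMaxX 0.4200 tMaxY 0.7275 | tΔX 2.0000 tΔY 1.1547
    t=0.4200 [x] (7,4) — stop
  → r_7 = 0.4200

ranges = [0.2425, 0.3831, 0.4272, 1.4296, 6.6857, 2.7228, 0.4200]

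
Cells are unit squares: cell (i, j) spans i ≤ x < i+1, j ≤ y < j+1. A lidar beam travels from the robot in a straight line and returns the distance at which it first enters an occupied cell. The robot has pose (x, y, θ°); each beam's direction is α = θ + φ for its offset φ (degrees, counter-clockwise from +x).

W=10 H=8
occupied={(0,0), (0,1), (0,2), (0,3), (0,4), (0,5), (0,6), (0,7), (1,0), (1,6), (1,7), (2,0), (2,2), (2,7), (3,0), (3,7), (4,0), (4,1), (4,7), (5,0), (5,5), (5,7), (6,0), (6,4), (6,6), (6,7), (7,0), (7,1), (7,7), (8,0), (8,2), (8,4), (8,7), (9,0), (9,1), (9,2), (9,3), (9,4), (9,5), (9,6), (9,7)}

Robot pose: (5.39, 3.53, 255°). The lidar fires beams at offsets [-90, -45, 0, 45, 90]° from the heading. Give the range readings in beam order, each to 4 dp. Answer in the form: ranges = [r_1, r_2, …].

ranges = [4.5449, 2.7597, 1.5840, 2.9214, 2.7021]

beam 1: φ=-90°, α=165°
  dir = (cos 165°, sin 165°) = (-0.9659, 0.2588); from cell (5,3)
  next x-line at t=0.4038, next y-line at t=1.8159; Δt_x=1.0353, Δt_y=3.8637
    x: enter (4,3) at t=0.4038
    x: enter (3,3) at t=1.4390
    y: enter (3,4) at t=1.8159
    x: enter (2,4) at t=2.4743
    x: enter (1,4) at t=3.5096
    x: enter (0,4) at t=4.5449 ← occupied
  → r_1 = 4.5449
beam 2: φ=-45°, α=210°
  dir = (cos 210°, sin 210°) = (-0.8660, -0.5000); from cell (5,3)
  next x-line at t=0.4503, next y-line at t=1.0600; Δt_x=1.1547, Δt_y=2.0000
    x: enter (4,3) at t=0.4503
    y: enter (4,2) at t=1.0600
    x: enter (3,2) at t=1.6050
    x: enter (2,2) at t=2.7597 ← occupied
  → r_2 = 2.7597
beam 3: φ=0°, α=255°
  dir = (cos 255°, sin 255°) = (-0.2588, -0.9659); from cell (5,3)
  next x-line at t=1.5068, next y-line at t=0.5487; Δt_x=3.8637, Δt_y=1.0353
    y: enter (5,2) at t=0.5487
    x: enter (4,2) at t=1.5068
    y: enter (4,1) at t=1.5840 ← occupied
  → r_3 = 1.5840
beam 4: φ=45°, α=300°
  dir = (cos 300°, sin 300°) = (0.5000, -0.8660); from cell (5,3)
  next x-line at t=1.2200, next y-line at t=0.6120; Δt_x=2.0000, Δt_y=1.1547
    y: enter (5,2) at t=0.6120
    x: enter (6,2) at t=1.2200
    y: enter (6,1) at t=1.7667
    y: enter (6,0) at t=2.9214 ← occupied
  → r_4 = 2.9214
beam 5: φ=90°, α=345°
  dir = (cos 345°, sin 345°) = (0.9659, -0.2588); from cell (5,3)
  next x-line at t=0.6315, next y-line at t=2.0478; Δt_x=1.0353, Δt_y=3.8637
    x: enter (6,3) at t=0.6315
    x: enter (7,3) at t=1.6668
    y: enter (7,2) at t=2.0478
    x: enter (8,2) at t=2.7021 ← occupied
  → r_5 = 2.7021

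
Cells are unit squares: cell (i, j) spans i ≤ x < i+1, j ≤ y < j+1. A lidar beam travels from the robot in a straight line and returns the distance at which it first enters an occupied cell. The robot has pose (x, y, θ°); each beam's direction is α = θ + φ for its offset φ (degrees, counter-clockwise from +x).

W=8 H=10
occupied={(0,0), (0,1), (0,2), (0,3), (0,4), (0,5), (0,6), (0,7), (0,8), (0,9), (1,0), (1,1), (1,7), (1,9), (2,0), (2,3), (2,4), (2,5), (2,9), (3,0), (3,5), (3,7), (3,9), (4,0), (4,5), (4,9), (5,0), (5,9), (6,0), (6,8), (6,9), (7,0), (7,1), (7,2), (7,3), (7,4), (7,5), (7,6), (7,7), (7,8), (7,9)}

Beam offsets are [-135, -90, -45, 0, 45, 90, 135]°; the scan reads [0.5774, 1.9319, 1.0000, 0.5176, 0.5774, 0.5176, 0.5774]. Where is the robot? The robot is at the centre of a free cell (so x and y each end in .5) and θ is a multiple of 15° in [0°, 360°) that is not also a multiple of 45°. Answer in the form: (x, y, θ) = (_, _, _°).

(x, y, θ) = (1.5, 8.5, 75°)

Candidates: 39 free-cell centres × 16 headings = 624 poses. Raycast each; keep the one whose scan matches to 4 dp.
  (4.5, 4.5, 165°): beam 1 = 2.8868 ≠ 0.5774 ✗
  (2.5, 7.5, 300°): beam 1 = 0.5176 ≠ 0.5774 ✗
  (4.5, 2.5, 75°): beam 1 = 1.7321 ≠ 0.5774 ✗
  (4.5, 7.5, 30°): beam 1 = 1.5529 ≠ 0.5774 ✗
  (1.5, 3.5, 195°): beam 1 = 1.0000 ≠ 0.5774 ✗
  …
  (1.5, 8.5, 75°): r_1=0.5774, r_2=1.9319, r_3=1.0000, r_4=0.5176, r_5=0.5774, r_6=0.5176, r_7=0.5774 — all match ✓
Only this pose fits every beam.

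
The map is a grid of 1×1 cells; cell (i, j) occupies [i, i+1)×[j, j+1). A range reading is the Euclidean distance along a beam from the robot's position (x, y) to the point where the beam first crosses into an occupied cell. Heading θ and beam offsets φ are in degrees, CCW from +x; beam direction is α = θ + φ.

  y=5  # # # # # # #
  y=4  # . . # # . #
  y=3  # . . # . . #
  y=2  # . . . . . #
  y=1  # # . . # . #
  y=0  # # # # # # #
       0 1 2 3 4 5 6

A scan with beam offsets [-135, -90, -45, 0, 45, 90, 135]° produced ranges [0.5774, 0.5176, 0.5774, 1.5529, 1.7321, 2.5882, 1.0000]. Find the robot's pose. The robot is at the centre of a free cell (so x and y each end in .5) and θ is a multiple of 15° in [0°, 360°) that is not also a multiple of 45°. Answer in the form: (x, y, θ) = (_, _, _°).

Enumerate (i+0.5, j+0.5, θ) over the 15 free cells and 16 admissible headings. For each, cast all 7 beams and compare to the given ranges.
  (5.5, 4.5, 105°): beam 4 = 0.5176 ≠ 1.5529 ✗
  (5.5, 1.5, 285°): beam 4 = 0.5176 ≠ 1.5529 ✗
  (5.5, 1.5, 60°): beam 1 = 0.5176 ≠ 0.5774 ✗
  …
  (2.5, 4.5, 165°): r_1=0.5774, r_2=0.5176, r_3=0.5774, r_4=1.5529, r_5=1.7321, r_6=2.5882, r_7=1.0000 — all match ✓
Only this pose fits every beam.

(x, y, θ) = (2.5, 4.5, 165°)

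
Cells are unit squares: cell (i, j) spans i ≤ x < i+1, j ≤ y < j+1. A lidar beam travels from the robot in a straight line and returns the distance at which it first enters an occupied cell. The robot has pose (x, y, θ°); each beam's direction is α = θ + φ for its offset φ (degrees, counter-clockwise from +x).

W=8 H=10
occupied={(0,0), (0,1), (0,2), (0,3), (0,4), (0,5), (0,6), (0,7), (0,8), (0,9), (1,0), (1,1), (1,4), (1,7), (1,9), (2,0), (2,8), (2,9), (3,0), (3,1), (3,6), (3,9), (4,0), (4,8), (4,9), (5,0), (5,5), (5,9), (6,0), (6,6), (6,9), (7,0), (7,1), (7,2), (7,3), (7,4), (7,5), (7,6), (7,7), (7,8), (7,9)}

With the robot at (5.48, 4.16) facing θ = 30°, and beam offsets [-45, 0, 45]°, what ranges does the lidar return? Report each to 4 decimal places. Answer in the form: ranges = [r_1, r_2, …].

beam 1: φ=-45°, α=345°
  cosα=0.9659 sinα=-0.2588 | (5,4) | tMaxX 0.5383 tMaxY 0.6182 | tΔX 1.0353 tΔY 3.8637
    t=0.5383 [x] (6,4)
    t=0.6182 [y] (6,3)
    t=1.5736 [x] (7,3) — stop
  → r_1 = 1.5736
beam 2: φ=0°, α=30°
  cosα=0.8660 sinα=0.5000 | (5,4) | tMaxX 0.6004 tMaxY 1.6800 | tΔX 1.1547 tΔY 2.0000
    t=0.6004 [x] (6,4)
    t=1.6800 [y] (6,5)
    t=1.7551 [x] (7,5) — stop
  → r_2 = 1.7551
beam 3: φ=45°, α=75°
  cosα=0.2588 sinα=0.9659 | (5,4) | tMaxX 2.0091 tMaxY 0.8696 | tΔX 3.8637 tΔY 1.0353
    t=0.8696 [y] (5,5) — stop
  → r_3 = 0.8696

ranges = [1.5736, 1.7551, 0.8696]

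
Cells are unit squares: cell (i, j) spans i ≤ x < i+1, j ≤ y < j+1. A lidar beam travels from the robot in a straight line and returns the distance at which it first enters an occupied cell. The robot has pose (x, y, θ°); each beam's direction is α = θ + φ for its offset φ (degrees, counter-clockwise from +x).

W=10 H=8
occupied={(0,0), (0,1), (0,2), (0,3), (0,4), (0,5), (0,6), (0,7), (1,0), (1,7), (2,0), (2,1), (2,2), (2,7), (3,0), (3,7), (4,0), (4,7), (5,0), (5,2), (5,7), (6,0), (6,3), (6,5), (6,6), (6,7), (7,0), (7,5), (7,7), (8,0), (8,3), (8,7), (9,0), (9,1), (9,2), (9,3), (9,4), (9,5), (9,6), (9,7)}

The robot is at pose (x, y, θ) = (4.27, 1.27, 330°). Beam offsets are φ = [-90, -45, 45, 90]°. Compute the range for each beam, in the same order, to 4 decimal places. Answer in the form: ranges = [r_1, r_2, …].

beam 1: φ=-90°, α=240°
  dir = (cos 240°, sin 240°) = (-0.5000, -0.8660); from cell (4,1)
  next x-line at t=0.5400, next y-line at t=0.3118; Δt_x=2.0000, Δt_y=1.1547
    y: enter (4,0) at t=0.3118 ← occupied
  → r_1 = 0.3118
beam 2: φ=-45°, α=285°
  dir = (cos 285°, sin 285°) = (0.2588, -0.9659); from cell (4,1)
  next x-line at t=2.8205, next y-line at t=0.2795; Δt_x=3.8637, Δt_y=1.0353
    y: enter (4,0) at t=0.2795 ← occupied
  → r_2 = 0.2795
beam 3: φ=45°, α=15°
  dir = (cos 15°, sin 15°) = (0.9659, 0.2588); from cell (4,1)
  next x-line at t=0.7558, next y-line at t=2.8205; Δt_x=1.0353, Δt_y=3.8637
    x: enter (5,1) at t=0.7558
    x: enter (6,1) at t=1.7910
    y: enter (6,2) at t=2.8205
    x: enter (7,2) at t=2.8263
    x: enter (8,2) at t=3.8616
    x: enter (9,2) at t=4.8969 ← occupied
  → r_3 = 4.8969
beam 4: φ=90°, α=60°
  dir = (cos 60°, sin 60°) = (0.5000, 0.8660); from cell (4,1)
  next x-line at t=1.4600, next y-line at t=0.8429; Δt_x=2.0000, Δt_y=1.1547
    y: enter (4,2) at t=0.8429
    x: enter (5,2) at t=1.4600 ← occupied
  → r_4 = 1.4600

ranges = [0.3118, 0.2795, 4.8969, 1.4600]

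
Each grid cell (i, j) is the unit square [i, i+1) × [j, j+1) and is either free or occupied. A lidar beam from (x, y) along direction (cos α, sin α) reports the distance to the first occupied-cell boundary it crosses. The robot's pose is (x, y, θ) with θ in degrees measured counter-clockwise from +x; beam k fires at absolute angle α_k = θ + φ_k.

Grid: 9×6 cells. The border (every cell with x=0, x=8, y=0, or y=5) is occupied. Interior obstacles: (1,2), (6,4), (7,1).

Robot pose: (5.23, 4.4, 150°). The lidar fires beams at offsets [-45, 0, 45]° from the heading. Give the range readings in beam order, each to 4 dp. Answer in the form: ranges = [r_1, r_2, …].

ranges = [0.6212, 1.2000, 4.3792]

beam 1: φ=-45°, α=105°
  cosα=-0.2588 sinα=0.9659 | (5,4) | tMaxX 0.8887 tMaxY 0.6212 | tΔX 3.8637 tΔY 1.0353
    t=0.6212 [y] (5,5) — stop
  → r_1 = 0.6212
beam 2: φ=0°, α=150°
  cosα=-0.8660 sinα=0.5000 | (5,4) | tMaxX 0.2656 tMaxY 1.2000 | tΔX 1.1547 tΔY 2.0000
    t=0.2656 [x] (4,4)
    t=1.2000 [y] (4,5) — stop
  → r_2 = 1.2000
beam 3: φ=45°, α=195°
  cosα=-0.9659 sinα=-0.2588 | (5,4) | tMaxX 0.2381 tMaxY 1.5455 | tΔX 1.0353 tΔY 3.8637
    t=0.2381 [x] (4,4)
    t=1.2734 [x] (3,4)
    t=1.5455 [y] (3,3)
    t=2.3087 [x] (2,3)
    t=3.3439 [x] (1,3)
    t=4.3792 [x] (0,3) — stop
  → r_3 = 4.3792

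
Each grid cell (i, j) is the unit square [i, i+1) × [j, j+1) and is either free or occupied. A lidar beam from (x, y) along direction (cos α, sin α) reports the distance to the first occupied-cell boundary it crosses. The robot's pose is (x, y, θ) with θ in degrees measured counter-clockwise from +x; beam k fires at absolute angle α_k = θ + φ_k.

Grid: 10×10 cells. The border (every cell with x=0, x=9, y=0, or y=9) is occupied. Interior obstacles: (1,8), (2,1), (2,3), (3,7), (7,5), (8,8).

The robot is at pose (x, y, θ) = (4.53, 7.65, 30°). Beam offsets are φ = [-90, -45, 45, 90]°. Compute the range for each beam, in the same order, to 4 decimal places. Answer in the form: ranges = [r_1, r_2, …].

beam 1: φ=-90°, α=300°
  direction (0.5000, -0.8660); cell (4,7); t to first gridline: x 0.9400, y 0.7506 (then +2.0000 / +1.1547)
    (4,6) via y @ 0.7506
    (5,6) via x @ 0.9400
    (5,5) via y @ 1.9053
    (6,5) via x @ 2.9400
    (6,4) via y @ 3.0600
    (6,3) via y @ 4.2147
    (7,3) via x @ 4.9400
    (7,2) via y @ 5.3694
    (7,1) via y @ 6.5241
    (8,1) via x @ 6.9400
    (8,0) via y @ 7.6788  # hit
  → r_1 = 7.6788
beam 2: φ=-45°, α=345°
  direction (0.9659, -0.2588); cell (4,7); t to first gridline: x 0.4866, y 2.5114 (then +1.0353 / +3.8637)
    (5,7) via x @ 0.4866
    (6,7) via x @ 1.5219
    (6,6) via y @ 2.5114
    (7,6) via x @ 2.5571
    (8,6) via x @ 3.5924
    (9,6) via x @ 4.6277  # hit
  → r_2 = 4.6277
beam 3: φ=45°, α=75°
  direction (0.2588, 0.9659); cell (4,7); t to first gridline: x 1.8159, y 0.3623 (then +3.8637 / +1.0353)
    (4,8) via y @ 0.3623
    (4,9) via y @ 1.3976  # hit
  → r_3 = 1.3976
beam 4: φ=90°, α=120°
  direction (-0.5000, 0.8660); cell (4,7); t to first gridline: x 1.0600, y 0.4041 (then +2.0000 / +1.1547)
    (4,8) via y @ 0.4041
    (3,8) via x @ 1.0600
    (3,9) via y @ 1.5588  # hit
  → r_4 = 1.5588

ranges = [7.6788, 4.6277, 1.3976, 1.5588]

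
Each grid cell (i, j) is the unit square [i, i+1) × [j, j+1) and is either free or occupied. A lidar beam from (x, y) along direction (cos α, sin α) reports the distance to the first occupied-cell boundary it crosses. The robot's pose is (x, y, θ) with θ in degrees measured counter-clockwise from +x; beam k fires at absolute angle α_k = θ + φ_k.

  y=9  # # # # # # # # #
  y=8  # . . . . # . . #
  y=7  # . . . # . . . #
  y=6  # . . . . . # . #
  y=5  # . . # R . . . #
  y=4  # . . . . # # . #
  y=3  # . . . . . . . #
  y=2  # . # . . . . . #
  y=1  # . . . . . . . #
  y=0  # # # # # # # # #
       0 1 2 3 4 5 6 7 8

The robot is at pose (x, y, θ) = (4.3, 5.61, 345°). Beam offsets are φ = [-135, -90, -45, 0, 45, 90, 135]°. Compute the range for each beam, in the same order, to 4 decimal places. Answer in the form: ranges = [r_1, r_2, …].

beam 1: φ=-135°, α=210°
  dir = (cos 210°, sin 210°) = (-0.8660, -0.5000); from cell (4,5)
  next x-line at t=0.3464, next y-line at t=1.2200; Δt_x=1.1547, Δt_y=2.0000
    x: enter (3,5) at t=0.3464 ← occupied
  → r_1 = 0.3464
beam 2: φ=-90°, α=255°
  dir = (cos 255°, sin 255°) = (-0.2588, -0.9659); from cell (4,5)
  next x-line at t=1.1591, next y-line at t=0.6315; Δt_x=3.8637, Δt_y=1.0353
    y: enter (4,4) at t=0.6315
    x: enter (3,4) at t=1.1591
    y: enter (3,3) at t=1.6668
    y: enter (3,2) at t=2.7021
    y: enter (3,1) at t=3.7373
    y: enter (3,0) at t=4.7726 ← occupied
  → r_2 = 4.7726
beam 3: φ=-45°, α=300°
  dir = (cos 300°, sin 300°) = (0.5000, -0.8660); from cell (4,5)
  next x-line at t=1.4000, next y-line at t=0.7044; Δt_x=2.0000, Δt_y=1.1547
    y: enter (4,4) at t=0.7044
    x: enter (5,4) at t=1.4000 ← occupied
  → r_3 = 1.4000
beam 4: φ=0°, α=345°
  dir = (cos 345°, sin 345°) = (0.9659, -0.2588); from cell (4,5)
  next x-line at t=0.7247, next y-line at t=2.3569; Δt_x=1.0353, Δt_y=3.8637
    x: enter (5,5) at t=0.7247
    x: enter (6,5) at t=1.7600
    y: enter (6,4) at t=2.3569 ← occupied
  → r_4 = 2.3569
beam 5: φ=45°, α=30°
  dir = (cos 30°, sin 30°) = (0.8660, 0.5000); from cell (4,5)
  next x-line at t=0.8083, next y-line at t=0.7800; Δt_x=1.1547, Δt_y=2.0000
    y: enter (4,6) at t=0.7800
    x: enter (5,6) at t=0.8083
    x: enter (6,6) at t=1.9630 ← occupied
  → r_5 = 1.9630
beam 6: φ=90°, α=75°
  dir = (cos 75°, sin 75°) = (0.2588, 0.9659); from cell (4,5)
  next x-line at t=2.7046, next y-line at t=0.4038; Δt_x=3.8637, Δt_y=1.0353
    y: enter (4,6) at t=0.4038
    y: enter (4,7) at t=1.4390 ← occupied
  → r_6 = 1.4390
beam 7: φ=135°, α=120°
  dir = (cos 120°, sin 120°) = (-0.5000, 0.8660); from cell (4,5)
  next x-line at t=0.6000, next y-line at t=0.4503; Δt_x=2.0000, Δt_y=1.1547
    y: enter (4,6) at t=0.4503
    x: enter (3,6) at t=0.6000
    y: enter (3,7) at t=1.6050
    x: enter (2,7) at t=2.6000
    y: enter (2,8) at t=2.7597
    y: enter (2,9) at t=3.9144 ← occupied
  → r_7 = 3.9144

ranges = [0.3464, 4.7726, 1.4000, 2.3569, 1.9630, 1.4390, 3.9144]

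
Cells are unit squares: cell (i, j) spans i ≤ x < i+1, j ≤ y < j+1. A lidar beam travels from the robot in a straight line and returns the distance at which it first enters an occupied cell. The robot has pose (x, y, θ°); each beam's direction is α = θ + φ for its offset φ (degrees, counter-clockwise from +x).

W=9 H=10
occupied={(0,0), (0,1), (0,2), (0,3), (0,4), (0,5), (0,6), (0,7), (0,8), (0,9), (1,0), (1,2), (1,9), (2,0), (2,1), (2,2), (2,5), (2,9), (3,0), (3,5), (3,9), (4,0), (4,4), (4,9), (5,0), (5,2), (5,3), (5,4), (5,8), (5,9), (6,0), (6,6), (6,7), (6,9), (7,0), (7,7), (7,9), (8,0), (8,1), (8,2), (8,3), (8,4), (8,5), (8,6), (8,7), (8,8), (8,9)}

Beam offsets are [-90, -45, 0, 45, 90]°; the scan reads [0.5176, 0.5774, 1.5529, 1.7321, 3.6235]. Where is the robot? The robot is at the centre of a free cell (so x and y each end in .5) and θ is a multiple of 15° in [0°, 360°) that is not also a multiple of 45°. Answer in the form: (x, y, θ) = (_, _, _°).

(x, y, θ) = (1.5, 4.5, 255°)

Candidates: 43 free-cell centres × 16 headings = 688 poses. Raycast each; keep the one whose scan matches to 4 dp.
  (3.5, 2.5, 345°): beam 1 = 1.5529 ≠ 0.5176 ✗
  (2.5, 3.5, 165°): beam 1 = 1.5529 ≠ 0.5176 ✗
  (1.5, 5.5, 165°): beam 1 = 3.6235 ≠ 0.5176 ✗
  …
  (1.5, 4.5, 255°): r_1=0.5176, r_2=0.5774, r_3=1.5529, r_4=1.7321, r_5=3.6235 — all match ✓
No second candidate reproduces the full scan.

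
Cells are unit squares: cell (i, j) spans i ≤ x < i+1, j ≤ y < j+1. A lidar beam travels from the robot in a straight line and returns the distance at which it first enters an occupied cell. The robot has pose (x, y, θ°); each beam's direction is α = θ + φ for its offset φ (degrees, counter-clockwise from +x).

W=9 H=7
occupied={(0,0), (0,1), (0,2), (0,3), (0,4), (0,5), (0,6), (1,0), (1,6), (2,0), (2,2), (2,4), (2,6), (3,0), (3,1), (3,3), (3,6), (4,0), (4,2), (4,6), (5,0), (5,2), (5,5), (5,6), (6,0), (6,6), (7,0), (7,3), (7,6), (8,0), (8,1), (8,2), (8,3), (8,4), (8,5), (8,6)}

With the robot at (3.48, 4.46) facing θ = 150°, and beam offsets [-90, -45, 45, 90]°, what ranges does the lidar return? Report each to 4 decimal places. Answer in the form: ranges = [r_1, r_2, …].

ranges = [1.7782, 1.5943, 0.4969, 0.5312]

beam 1: φ=-90°, α=60°
  direction (0.5000, 0.8660); cell (3,4); t to first gridline: x 1.0400, y 0.6235 (then +2.0000 / +1.1547)
    (3,5) via y @ 0.6235
    (4,5) via x @ 1.0400
    (4,6) via y @ 1.7782  # hit
  → r_1 = 1.7782
beam 2: φ=-45°, α=105°
  direction (-0.2588, 0.9659); cell (3,4); t to first gridline: x 1.8546, y 0.5590 (then +3.8637 / +1.0353)
    (3,5) via y @ 0.5590
    (3,6) via y @ 1.5943  # hit
  → r_2 = 1.5943
beam 3: φ=45°, α=195°
  direction (-0.9659, -0.2588); cell (3,4); t to first gridline: x 0.4969, y 1.7773 (then +1.0353 / +3.8637)
    (2,4) via x @ 0.4969  # hit
  → r_3 = 0.4969
beam 4: φ=90°, α=240°
  direction (-0.5000, -0.8660); cell (3,4); t to first gridline: x 0.9600, y 0.5312 (then +2.0000 / +1.1547)
    (3,3) via y @ 0.5312  # hit
  → r_4 = 0.5312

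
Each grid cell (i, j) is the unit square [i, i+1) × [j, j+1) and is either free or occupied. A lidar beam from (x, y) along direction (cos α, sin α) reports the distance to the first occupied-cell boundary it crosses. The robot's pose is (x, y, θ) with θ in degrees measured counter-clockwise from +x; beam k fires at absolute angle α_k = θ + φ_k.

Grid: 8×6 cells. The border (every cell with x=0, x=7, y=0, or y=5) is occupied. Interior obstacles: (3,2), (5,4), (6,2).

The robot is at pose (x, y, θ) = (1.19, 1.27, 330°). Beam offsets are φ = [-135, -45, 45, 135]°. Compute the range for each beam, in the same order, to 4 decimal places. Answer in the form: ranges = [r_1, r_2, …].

ranges = [0.1967, 0.2795, 2.8205, 0.7341]

beam 1: φ=-135°, α=195°
  dir = (cos 195°, sin 195°) = (-0.9659, -0.2588); from cell (1,1)
  next x-line at t=0.1967, next y-line at t=1.0432; Δt_x=1.0353, Δt_y=3.8637
    x: enter (0,1) at t=0.1967 ← occupied
  → r_1 = 0.1967
beam 2: φ=-45°, α=285°
  dir = (cos 285°, sin 285°) = (0.2588, -0.9659); from cell (1,1)
  next x-line at t=3.1296, next y-line at t=0.2795; Δt_x=3.8637, Δt_y=1.0353
    y: enter (1,0) at t=0.2795 ← occupied
  → r_2 = 0.2795
beam 3: φ=45°, α=15°
  dir = (cos 15°, sin 15°) = (0.9659, 0.2588); from cell (1,1)
  next x-line at t=0.8386, next y-line at t=2.8205; Δt_x=1.0353, Δt_y=3.8637
    x: enter (2,1) at t=0.8386
    x: enter (3,1) at t=1.8738
    y: enter (3,2) at t=2.8205 ← occupied
  → r_3 = 2.8205
beam 4: φ=135°, α=105°
  dir = (cos 105°, sin 105°) = (-0.2588, 0.9659); from cell (1,1)
  next x-line at t=0.7341, next y-line at t=0.7558; Δt_x=3.8637, Δt_y=1.0353
    x: enter (0,1) at t=0.7341 ← occupied
  → r_4 = 0.7341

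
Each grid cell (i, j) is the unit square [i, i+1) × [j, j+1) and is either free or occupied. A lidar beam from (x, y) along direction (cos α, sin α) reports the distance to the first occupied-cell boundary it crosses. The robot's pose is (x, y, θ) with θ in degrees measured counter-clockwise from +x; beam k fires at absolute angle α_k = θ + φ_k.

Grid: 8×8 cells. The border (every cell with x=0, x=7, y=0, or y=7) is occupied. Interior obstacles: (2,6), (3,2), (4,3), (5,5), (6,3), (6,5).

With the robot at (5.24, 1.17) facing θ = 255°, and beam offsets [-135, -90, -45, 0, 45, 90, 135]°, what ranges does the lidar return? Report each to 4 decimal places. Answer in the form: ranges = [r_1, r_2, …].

ranges = [2.1131, 4.3896, 0.3400, 0.1760, 0.1963, 0.6568, 2.0323]

beam 1: φ=-135°, α=120°
  dir = (cos 120°, sin 120°) = (-0.5000, 0.8660); from cell (5,1)
  next x-line at t=0.4800, next y-line at t=0.9584; Δt_x=2.0000, Δt_y=1.1547
    x: enter (4,1) at t=0.4800
    y: enter (4,2) at t=0.9584
    y: enter (4,3) at t=2.1131 ← occupied
  → r_1 = 2.1131
beam 2: φ=-90°, α=165°
  dir = (cos 165°, sin 165°) = (-0.9659, 0.2588); from cell (5,1)
  next x-line at t=0.2485, next y-line at t=3.2069; Δt_x=1.0353, Δt_y=3.8637
    x: enter (4,1) at t=0.2485
    x: enter (3,1) at t=1.2837
    x: enter (2,1) at t=2.3190
    y: enter (2,2) at t=3.2069
    x: enter (1,2) at t=3.3543
    x: enter (0,2) at t=4.3896 ← occupied
  → r_2 = 4.3896
beam 3: φ=-45°, α=210°
  dir = (cos 210°, sin 210°) = (-0.8660, -0.5000); from cell (5,1)
  next x-line at t=0.2771, next y-line at t=0.3400; Δt_x=1.1547, Δt_y=2.0000
    x: enter (4,1) at t=0.2771
    y: enter (4,0) at t=0.3400 ← occupied
  → r_3 = 0.3400
beam 4: φ=0°, α=255°
  dir = (cos 255°, sin 255°) = (-0.2588, -0.9659); from cell (5,1)
  next x-line at t=0.9273, next y-line at t=0.1760; Δt_x=3.8637, Δt_y=1.0353
    y: enter (5,0) at t=0.1760 ← occupied
  → r_4 = 0.1760
beam 5: φ=45°, α=300°
  dir = (cos 300°, sin 300°) = (0.5000, -0.8660); from cell (5,1)
  next x-line at t=1.5200, next y-line at t=0.1963; Δt_x=2.0000, Δt_y=1.1547
    y: enter (5,0) at t=0.1963 ← occupied
  → r_5 = 0.1963
beam 6: φ=90°, α=345°
  dir = (cos 345°, sin 345°) = (0.9659, -0.2588); from cell (5,1)
  next x-line at t=0.7868, next y-line at t=0.6568; Δt_x=1.0353, Δt_y=3.8637
    y: enter (5,0) at t=0.6568 ← occupied
  → r_6 = 0.6568
beam 7: φ=135°, α=30°
  dir = (cos 30°, sin 30°) = (0.8660, 0.5000); from cell (5,1)
  next x-line at t=0.8776, next y-line at t=1.6600; Δt_x=1.1547, Δt_y=2.0000
    x: enter (6,1) at t=0.8776
    y: enter (6,2) at t=1.6600
    x: enter (7,2) at t=2.0323 ← occupied
  → r_7 = 2.0323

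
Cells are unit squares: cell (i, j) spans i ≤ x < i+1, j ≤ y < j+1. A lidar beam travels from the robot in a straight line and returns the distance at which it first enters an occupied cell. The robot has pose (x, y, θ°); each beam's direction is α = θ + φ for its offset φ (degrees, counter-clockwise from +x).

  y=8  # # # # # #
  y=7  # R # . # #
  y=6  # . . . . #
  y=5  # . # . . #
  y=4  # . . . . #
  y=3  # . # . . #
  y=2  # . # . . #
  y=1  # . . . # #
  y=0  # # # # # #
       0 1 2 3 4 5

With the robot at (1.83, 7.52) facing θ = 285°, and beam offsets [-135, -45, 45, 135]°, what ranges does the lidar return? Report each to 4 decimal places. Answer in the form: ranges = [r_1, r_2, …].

beam 1: φ=-135°, α=150°
  cosα=-0.8660 sinα=0.5000 | (1,7) | tMaxX 0.9584 tMaxY 0.9600 | tΔX 1.1547 tΔY 2.0000
    t=0.9584 [x] (0,7) — stop
  → r_1 = 0.9584
beam 2: φ=-45°, α=240°
  cosα=-0.5000 sinα=-0.8660 | (1,7) | tMaxX 1.6600 tMaxY 0.6004 | tΔX 2.0000 tΔY 1.1547
    t=0.6004 [y] (1,6)
    t=1.6600 [x] (0,6) — stop
  → r_2 = 1.6600
beam 3: φ=45°, α=330°
  cosα=0.8660 sinα=-0.5000 | (1,7) | tMaxX 0.1963 tMaxY 1.0400 | tΔX 1.1547 tΔY 2.0000
    t=0.1963 [x] (2,7) — stop
  → r_3 = 0.1963
beam 4: φ=135°, α=60°
  cosα=0.5000 sinα=0.8660 | (1,7) | tMaxX 0.3400 tMaxY 0.5543 | tΔX 2.0000 tΔY 1.1547
    t=0.3400 [x] (2,7) — stop
  → r_4 = 0.3400

ranges = [0.9584, 1.6600, 0.1963, 0.3400]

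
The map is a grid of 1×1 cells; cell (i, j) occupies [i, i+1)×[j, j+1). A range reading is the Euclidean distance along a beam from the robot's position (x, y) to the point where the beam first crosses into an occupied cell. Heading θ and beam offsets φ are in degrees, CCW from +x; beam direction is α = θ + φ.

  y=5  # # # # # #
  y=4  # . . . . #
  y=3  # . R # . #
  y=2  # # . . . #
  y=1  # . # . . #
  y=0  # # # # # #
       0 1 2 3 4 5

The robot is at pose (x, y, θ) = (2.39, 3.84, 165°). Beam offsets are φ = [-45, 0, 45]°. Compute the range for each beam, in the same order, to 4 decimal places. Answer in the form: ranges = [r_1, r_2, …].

ranges = [1.3395, 1.4390, 1.6050]

beam 1: φ=-45°, α=120°
  cosα=-0.5000 sinα=0.8660 | (2,3) | tMaxX 0.7800 tMaxY 0.1848 | tΔX 2.0000 tΔY 1.1547
    t=0.1848 [y] (2,4)
    t=0.7800 [x] (1,4)
    t=1.3395 [y] (1,5) — stop
  → r_1 = 1.3395
beam 2: φ=0°, α=165°
  cosα=-0.9659 sinα=0.2588 | (2,3) | tMaxX 0.4038 tMaxY 0.6182 | tΔX 1.0353 tΔY 3.8637
    t=0.4038 [x] (1,3)
    t=0.6182 [y] (1,4)
    t=1.4390 [x] (0,4) — stop
  → r_2 = 1.4390
beam 3: φ=45°, α=210°
  cosα=-0.8660 sinα=-0.5000 | (2,3) | tMaxX 0.4503 tMaxY 1.6800 | tΔX 1.1547 tΔY 2.0000
    t=0.4503 [x] (1,3)
    t=1.6050 [x] (0,3) — stop
  → r_3 = 1.6050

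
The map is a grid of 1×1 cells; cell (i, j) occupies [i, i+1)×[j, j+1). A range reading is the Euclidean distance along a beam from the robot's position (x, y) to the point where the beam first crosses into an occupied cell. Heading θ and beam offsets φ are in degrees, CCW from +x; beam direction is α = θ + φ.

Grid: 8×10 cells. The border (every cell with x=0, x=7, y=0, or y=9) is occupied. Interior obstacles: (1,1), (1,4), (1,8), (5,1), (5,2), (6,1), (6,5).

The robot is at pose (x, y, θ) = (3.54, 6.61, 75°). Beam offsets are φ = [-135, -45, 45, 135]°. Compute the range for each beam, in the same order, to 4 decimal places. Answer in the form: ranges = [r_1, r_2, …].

ranges = [4.1685, 3.9953, 2.7597, 2.9329]

beam 1: φ=-135°, α=300°
  dir = (cos 300°, sin 300°) = (0.5000, -0.8660); from cell (3,6)
  next x-line at t=0.9200, next y-line at t=0.7044; Δt_x=2.0000, Δt_y=1.1547
    y: enter (3,5) at t=0.7044
    x: enter (4,5) at t=0.9200
    y: enter (4,4) at t=1.8591
    x: enter (5,4) at t=2.9200
    y: enter (5,3) at t=3.0138
    y: enter (5,2) at t=4.1685 ← occupied
  → r_1 = 4.1685
beam 2: φ=-45°, α=30°
  dir = (cos 30°, sin 30°) = (0.8660, 0.5000); from cell (3,6)
  next x-line at t=0.5312, next y-line at t=0.7800; Δt_x=1.1547, Δt_y=2.0000
    x: enter (4,6) at t=0.5312
    y: enter (4,7) at t=0.7800
    x: enter (5,7) at t=1.6859
    y: enter (5,8) at t=2.7800
    x: enter (6,8) at t=2.8406
    x: enter (7,8) at t=3.9953 ← occupied
  → r_2 = 3.9953
beam 3: φ=45°, α=120°
  dir = (cos 120°, sin 120°) = (-0.5000, 0.8660); from cell (3,6)
  next x-line at t=1.0800, next y-line at t=0.4503; Δt_x=2.0000, Δt_y=1.1547
    y: enter (3,7) at t=0.4503
    x: enter (2,7) at t=1.0800
    y: enter (2,8) at t=1.6050
    y: enter (2,9) at t=2.7597 ← occupied
  → r_3 = 2.7597
beam 4: φ=135°, α=210°
  dir = (cos 210°, sin 210°) = (-0.8660, -0.5000); from cell (3,6)
  next x-line at t=0.6235, next y-line at t=1.2200; Δt_x=1.1547, Δt_y=2.0000
    x: enter (2,6) at t=0.6235
    y: enter (2,5) at t=1.2200
    x: enter (1,5) at t=1.7782
    x: enter (0,5) at t=2.9329 ← occupied
  → r_4 = 2.9329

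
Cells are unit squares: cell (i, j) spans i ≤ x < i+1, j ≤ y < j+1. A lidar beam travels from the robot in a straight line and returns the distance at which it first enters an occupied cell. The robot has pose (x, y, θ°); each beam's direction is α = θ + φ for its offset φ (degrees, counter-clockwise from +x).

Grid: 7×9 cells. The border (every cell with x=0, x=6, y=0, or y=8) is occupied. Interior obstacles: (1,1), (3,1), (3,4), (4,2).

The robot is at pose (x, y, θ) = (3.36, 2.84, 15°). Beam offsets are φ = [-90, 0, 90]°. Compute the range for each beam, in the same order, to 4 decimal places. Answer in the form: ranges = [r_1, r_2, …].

beam 1: φ=-90°, α=285°
  direction (0.2588, -0.9659); cell (3,2); t to first gridline: x 2.4728, y 0.8696 (then +3.8637 / +1.0353)
    (3,1) via y @ 0.8696  # hit
  → r_1 = 0.8696
beam 2: φ=0°, α=15°
  direction (0.9659, 0.2588); cell (3,2); t to first gridline: x 0.6626, y 0.6182 (then +1.0353 / +3.8637)
    (3,3) via y @ 0.6182
    (4,3) via x @ 0.6626
    (5,3) via x @ 1.6979
    (6,3) via x @ 2.7331  # hit
  → r_2 = 2.7331
beam 3: φ=90°, α=105°
  direction (-0.2588, 0.9659); cell (3,2); t to first gridline: x 1.3909, y 0.1656 (then +3.8637 / +1.0353)
    (3,3) via y @ 0.1656
    (3,4) via y @ 1.2009  # hit
  → r_3 = 1.2009

ranges = [0.8696, 2.7331, 1.2009]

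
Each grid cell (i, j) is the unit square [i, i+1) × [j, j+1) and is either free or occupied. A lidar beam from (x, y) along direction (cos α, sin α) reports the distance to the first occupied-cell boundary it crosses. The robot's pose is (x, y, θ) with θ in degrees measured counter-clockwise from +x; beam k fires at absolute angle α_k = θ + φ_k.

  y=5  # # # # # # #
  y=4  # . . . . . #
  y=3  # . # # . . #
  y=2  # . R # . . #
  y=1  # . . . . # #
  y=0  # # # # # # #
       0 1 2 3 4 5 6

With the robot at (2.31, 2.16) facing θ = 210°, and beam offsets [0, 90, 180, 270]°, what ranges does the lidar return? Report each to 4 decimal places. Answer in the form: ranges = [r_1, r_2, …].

ranges = [1.5127, 1.3395, 0.7967, 2.6200]

beam 1: φ=0°, α=210°
  cosα=-0.8660 sinα=-0.5000 | (2,2) | tMaxX 0.3580 tMaxY 0.3200 | tΔX 1.1547 tΔY 2.0000
    t=0.3200 [y] (2,1)
    t=0.3580 [x] (1,1)
    t=1.5127 [x] (0,1) — stop
  → r_1 = 1.5127
beam 2: φ=90°, α=300°
  cosα=0.5000 sinα=-0.8660 | (2,2) | tMaxX 1.3800 tMaxY 0.1848 | tΔX 2.0000 tΔY 1.1547
    t=0.1848 [y] (2,1)
    t=1.3395 [y] (2,0) — stop
  → r_2 = 1.3395
beam 3: φ=180°, α=30°
  cosα=0.8660 sinα=0.5000 | (2,2) | tMaxX 0.7967 tMaxY 1.6800 | tΔX 1.1547 tΔY 2.0000
    t=0.7967 [x] (3,2) — stop
  → r_3 = 0.7967
beam 4: φ=270°, α=120°
  cosα=-0.5000 sinα=0.8660 | (2,2) | tMaxX 0.6200 tMaxY 0.9699 | tΔX 2.0000 tΔY 1.1547
    t=0.6200 [x] (1,2)
    t=0.9699 [y] (1,3)
    t=2.1246 [y] (1,4)
    t=2.6200 [x] (0,4) — stop
  → r_4 = 2.6200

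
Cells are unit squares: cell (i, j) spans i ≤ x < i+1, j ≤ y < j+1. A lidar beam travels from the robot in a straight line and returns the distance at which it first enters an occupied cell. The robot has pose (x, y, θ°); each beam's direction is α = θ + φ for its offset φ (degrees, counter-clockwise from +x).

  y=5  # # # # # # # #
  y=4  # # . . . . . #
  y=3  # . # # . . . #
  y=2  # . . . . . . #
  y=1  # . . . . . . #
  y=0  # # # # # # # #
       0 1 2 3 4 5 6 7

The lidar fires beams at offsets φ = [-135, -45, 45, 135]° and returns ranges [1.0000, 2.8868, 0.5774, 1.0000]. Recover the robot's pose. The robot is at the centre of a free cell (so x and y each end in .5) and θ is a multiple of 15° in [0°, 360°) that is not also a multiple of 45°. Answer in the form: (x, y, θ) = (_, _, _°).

(x, y, θ) = (4.5, 4.5, 15°)

The pose lattice has 21·16 = 336 candidates. Test each by forward raycasting.
  (6.5, 1.5, 300°): beam 1 = 5.6940 ≠ 1.0000 ✗
  (4.5, 4.5, 105°): beam 1 = 2.8868 ≠ 1.0000 ✗
  (3.5, 2.5, 120°): beam 1 = 3.6235 ≠ 1.0000 ✗
  …
  (4.5, 4.5, 15°): r_1=1.0000, r_2=2.8868, r_3=0.5774, r_4=1.0000 — all match ✓
Only this pose fits every beam.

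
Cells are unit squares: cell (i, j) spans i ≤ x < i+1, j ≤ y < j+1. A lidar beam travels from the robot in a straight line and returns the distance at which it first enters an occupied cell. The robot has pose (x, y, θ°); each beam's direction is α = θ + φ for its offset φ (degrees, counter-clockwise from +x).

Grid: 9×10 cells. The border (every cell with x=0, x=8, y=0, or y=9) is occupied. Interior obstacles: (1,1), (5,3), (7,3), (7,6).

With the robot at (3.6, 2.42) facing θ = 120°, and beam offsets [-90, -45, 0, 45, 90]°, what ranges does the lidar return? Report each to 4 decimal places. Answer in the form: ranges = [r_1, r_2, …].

ranges = [1.6166, 6.8121, 5.2000, 2.6917, 1.8475]

beam 1: φ=-90°, α=30°
  direction (0.8660, 0.5000); cell (3,2); t to first gridline: x 0.4619, y 1.1600 (then +1.1547 / +2.0000)
    (4,2) via x @ 0.4619
    (4,3) via y @ 1.1600
    (5,3) via x @ 1.6166  # hit
  → r_1 = 1.6166
beam 2: φ=-45°, α=75°
  direction (0.2588, 0.9659); cell (3,2); t to first gridline: x 1.5455, y 0.6005 (then +3.8637 / +1.0353)
    (3,3) via y @ 0.6005
    (4,3) via x @ 1.5455
    (4,4) via y @ 1.6357
    (4,5) via y @ 2.6710
    (4,6) via y @ 3.7063
    (4,7) via y @ 4.7416
    (5,7) via x @ 5.4092
    (5,8) via y @ 5.7768
    (5,9) via y @ 6.8121  # hit
  → r_2 = 6.8121
beam 3: φ=0°, α=120°
  direction (-0.5000, 0.8660); cell (3,2); t to first gridline: x 1.2000, y 0.6697 (then +2.0000 / +1.1547)
    (3,3) via y @ 0.6697
    (2,3) via x @ 1.2000
    (2,4) via y @ 1.8244
    (2,5) via y @ 2.9791
    (1,5) via x @ 3.2000
    (1,6) via y @ 4.1338
    (0,6) via x @ 5.2000  # hit
  → r_3 = 5.2000
beam 4: φ=45°, α=165°
  direction (-0.9659, 0.2588); cell (3,2); t to first gridline: x 0.6212, y 2.2409 (then +1.0353 / +3.8637)
    (2,2) via x @ 0.6212
    (1,2) via x @ 1.6564
    (1,3) via y @ 2.2409
    (0,3) via x @ 2.6917  # hit
  → r_4 = 2.6917
beam 5: φ=90°, α=210°
  direction (-0.8660, -0.5000); cell (3,2); t to first gridline: x 0.6928, y 0.8400 (then +1.1547 / +2.0000)
    (2,2) via x @ 0.6928
    (2,1) via y @ 0.8400
    (1,1) via x @ 1.8475  # hit
  → r_5 = 1.8475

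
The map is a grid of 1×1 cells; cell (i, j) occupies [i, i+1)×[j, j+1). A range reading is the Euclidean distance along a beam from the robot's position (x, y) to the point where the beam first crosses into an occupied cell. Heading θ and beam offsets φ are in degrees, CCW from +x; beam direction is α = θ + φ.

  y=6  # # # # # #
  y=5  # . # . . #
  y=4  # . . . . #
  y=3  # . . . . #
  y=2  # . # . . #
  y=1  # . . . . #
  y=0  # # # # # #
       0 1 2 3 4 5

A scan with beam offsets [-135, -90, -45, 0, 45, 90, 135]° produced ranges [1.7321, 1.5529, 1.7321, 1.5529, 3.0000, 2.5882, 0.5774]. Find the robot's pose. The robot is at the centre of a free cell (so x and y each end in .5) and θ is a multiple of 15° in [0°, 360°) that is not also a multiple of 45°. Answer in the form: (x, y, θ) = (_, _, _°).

The pose lattice has 18·16 = 288 candidates. Test each by forward raycasting.
  (1.5, 3.5, 255°): beam 1 = 1.0000 ≠ 1.7321 ✗
  (3.5, 5.5, 210°): beam 1 = 0.5176 ≠ 1.7321 ✗
  (3.5, 3.5, 285°): beam 1 = 2.8868 ≠ 1.7321 ✗
  (4.5, 3.5, 285°): beam 1 = 4.0415 ≠ 1.7321 ✗
  (1.5, 4.5, 255°): beam 1 = 1.0000 ≠ 1.7321 ✗
  …
  (3.5, 2.5, 15°): r_1=1.7321, r_2=1.5529, r_3=1.7321, r_4=1.5529, r_5=3.0000, r_6=2.5882, r_7=0.5774 — all match ✓
No second candidate reproduces the full scan.

(x, y, θ) = (3.5, 2.5, 15°)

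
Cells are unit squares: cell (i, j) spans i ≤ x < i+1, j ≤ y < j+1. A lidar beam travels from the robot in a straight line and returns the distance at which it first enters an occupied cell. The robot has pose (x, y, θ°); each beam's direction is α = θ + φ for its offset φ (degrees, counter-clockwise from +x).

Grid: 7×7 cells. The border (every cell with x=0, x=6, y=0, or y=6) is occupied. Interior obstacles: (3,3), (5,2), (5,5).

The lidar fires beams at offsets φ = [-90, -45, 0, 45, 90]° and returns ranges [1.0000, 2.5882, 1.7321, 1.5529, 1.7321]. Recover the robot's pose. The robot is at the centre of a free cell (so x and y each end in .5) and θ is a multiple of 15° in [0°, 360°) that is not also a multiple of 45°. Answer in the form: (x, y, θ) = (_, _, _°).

The pose lattice has 22·16 = 352 candidates. Test each by forward raycasting.
  (3.5, 5.5, 60°): beam 1 = 2.8868 ≠ 1.0000 ✗
  (2.5, 5.5, 345°): beam 1 = 4.6587 ≠ 1.0000 ✗
  (5.5, 1.5, 345°): beam 1 = 0.5176 ≠ 1.0000 ✗
  (2.5, 2.5, 345°): beam 1 = 1.5529 ≠ 1.0000 ✗
  …
  (2.5, 4.5, 60°): r_1=1.0000, r_2=2.5882, r_3=1.7321, r_4=1.5529, r_5=1.7321 — all match ✓
Unique over the lattice → pose = (2.5, 4.5, 60°).

(x, y, θ) = (2.5, 4.5, 60°)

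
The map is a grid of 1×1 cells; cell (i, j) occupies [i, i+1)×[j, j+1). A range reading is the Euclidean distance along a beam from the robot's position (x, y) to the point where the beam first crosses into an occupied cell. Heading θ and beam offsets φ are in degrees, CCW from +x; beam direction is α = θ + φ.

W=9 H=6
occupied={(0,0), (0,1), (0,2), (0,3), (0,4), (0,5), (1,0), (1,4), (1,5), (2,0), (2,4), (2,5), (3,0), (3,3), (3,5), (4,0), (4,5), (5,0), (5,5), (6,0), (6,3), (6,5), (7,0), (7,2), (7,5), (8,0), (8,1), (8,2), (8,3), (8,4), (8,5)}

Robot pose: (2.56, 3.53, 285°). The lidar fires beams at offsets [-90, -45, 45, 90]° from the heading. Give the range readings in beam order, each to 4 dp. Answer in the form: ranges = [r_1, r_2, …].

beam 1: φ=-90°, α=195°
  direction (-0.9659, -0.2588); cell (2,3); t to first gridline: x 0.5798, y 2.0478 (then +1.0353 / +3.8637)
    (1,3) via x @ 0.5798
    (0,3) via x @ 1.6150  # hit
  → r_1 = 1.6150
beam 2: φ=-45°, α=240°
  direction (-0.5000, -0.8660); cell (2,3); t to first gridline: x 1.1200, y 0.6120 (then +2.0000 / +1.1547)
    (2,2) via y @ 0.6120
    (1,2) via x @ 1.1200
    (1,1) via y @ 1.7667
    (1,0) via y @ 2.9214  # hit
  → r_2 = 2.9214
beam 3: φ=45°, α=330°
  direction (0.8660, -0.5000); cell (2,3); t to first gridline: x 0.5081, y 1.0600 (then +1.1547 / +2.0000)
    (3,3) via x @ 0.5081  # hit
  → r_3 = 0.5081
beam 4: φ=90°, α=15°
  direction (0.9659, 0.2588); cell (2,3); t to first gridline: x 0.4555, y 1.8159 (then +1.0353 / +3.8637)
    (3,3) via x @ 0.4555  # hit
  → r_4 = 0.4555

ranges = [1.6150, 2.9214, 0.5081, 0.4555]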